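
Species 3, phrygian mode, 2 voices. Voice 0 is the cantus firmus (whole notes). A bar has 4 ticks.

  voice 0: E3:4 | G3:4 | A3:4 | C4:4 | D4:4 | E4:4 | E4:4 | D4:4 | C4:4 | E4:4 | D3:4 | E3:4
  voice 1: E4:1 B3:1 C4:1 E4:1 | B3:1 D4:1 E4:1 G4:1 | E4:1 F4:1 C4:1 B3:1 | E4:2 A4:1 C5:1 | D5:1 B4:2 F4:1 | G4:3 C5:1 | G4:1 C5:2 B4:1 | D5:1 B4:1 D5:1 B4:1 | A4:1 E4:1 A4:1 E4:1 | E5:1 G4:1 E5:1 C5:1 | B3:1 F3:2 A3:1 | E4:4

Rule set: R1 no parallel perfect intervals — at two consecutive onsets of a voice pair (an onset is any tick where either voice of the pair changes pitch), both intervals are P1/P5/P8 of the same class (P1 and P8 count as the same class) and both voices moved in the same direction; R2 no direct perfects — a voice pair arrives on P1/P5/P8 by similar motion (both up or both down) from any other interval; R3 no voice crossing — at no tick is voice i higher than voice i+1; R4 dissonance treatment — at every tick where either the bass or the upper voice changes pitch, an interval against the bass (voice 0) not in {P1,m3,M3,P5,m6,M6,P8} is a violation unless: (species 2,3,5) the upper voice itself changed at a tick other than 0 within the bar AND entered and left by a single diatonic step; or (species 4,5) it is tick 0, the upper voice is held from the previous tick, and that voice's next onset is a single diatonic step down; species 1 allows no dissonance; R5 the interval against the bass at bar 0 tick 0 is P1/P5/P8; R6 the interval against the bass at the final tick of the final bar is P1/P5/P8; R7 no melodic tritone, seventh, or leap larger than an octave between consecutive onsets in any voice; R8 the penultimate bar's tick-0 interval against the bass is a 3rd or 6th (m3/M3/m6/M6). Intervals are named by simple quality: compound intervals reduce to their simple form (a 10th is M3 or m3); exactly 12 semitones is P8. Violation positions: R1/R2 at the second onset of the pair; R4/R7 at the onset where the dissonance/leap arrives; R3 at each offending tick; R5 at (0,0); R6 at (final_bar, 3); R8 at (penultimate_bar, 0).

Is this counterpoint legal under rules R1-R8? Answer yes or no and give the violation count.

No (8 violations)

bar 0: v0=E3 v1=E4 (P8)
bar 1: v0=G3 v1=B3 (M3)
bar 2: v0=A3 v1=E4 (P5)
bar 3: v0=C4 v1=E4 (M3)
bar 4: v0=D4 v1=D5 (P8)
bar 5: v0=E4 v1=G4 (m3)
bar 6: v0=E4 v1=G4 (m3)
bar 7: v0=D4 v1=D5 (P8)
bar 8: v0=C4 v1=A4 (M6)
bar 9: v0=E4 v1=E5 (P8)
bar 10: v0=D3 v1=B3 (M6)
bar 11: v0=E3 v1=E4 (P8)
  R4 @ bar2.3: A3/B3 M2 untreated
  R1 @ bar4.0: C4/C5 P8 -> D4/D5 P8 similar
  R7 @ bar4.3: B4->F4 leap 6st
  R2 @ bar9.0: C4/E4 M3 -> E4/E5 P8 similar
  R7 @ bar10.0: E4->D3 leap 14st
  R7 @ bar10.0: C5->B3 leap 13st
  R7 @ bar10.1: B3->F3 leap 6st
  R2 @ bar11.0: D3/A3 P5 -> E3/E4 P8 similar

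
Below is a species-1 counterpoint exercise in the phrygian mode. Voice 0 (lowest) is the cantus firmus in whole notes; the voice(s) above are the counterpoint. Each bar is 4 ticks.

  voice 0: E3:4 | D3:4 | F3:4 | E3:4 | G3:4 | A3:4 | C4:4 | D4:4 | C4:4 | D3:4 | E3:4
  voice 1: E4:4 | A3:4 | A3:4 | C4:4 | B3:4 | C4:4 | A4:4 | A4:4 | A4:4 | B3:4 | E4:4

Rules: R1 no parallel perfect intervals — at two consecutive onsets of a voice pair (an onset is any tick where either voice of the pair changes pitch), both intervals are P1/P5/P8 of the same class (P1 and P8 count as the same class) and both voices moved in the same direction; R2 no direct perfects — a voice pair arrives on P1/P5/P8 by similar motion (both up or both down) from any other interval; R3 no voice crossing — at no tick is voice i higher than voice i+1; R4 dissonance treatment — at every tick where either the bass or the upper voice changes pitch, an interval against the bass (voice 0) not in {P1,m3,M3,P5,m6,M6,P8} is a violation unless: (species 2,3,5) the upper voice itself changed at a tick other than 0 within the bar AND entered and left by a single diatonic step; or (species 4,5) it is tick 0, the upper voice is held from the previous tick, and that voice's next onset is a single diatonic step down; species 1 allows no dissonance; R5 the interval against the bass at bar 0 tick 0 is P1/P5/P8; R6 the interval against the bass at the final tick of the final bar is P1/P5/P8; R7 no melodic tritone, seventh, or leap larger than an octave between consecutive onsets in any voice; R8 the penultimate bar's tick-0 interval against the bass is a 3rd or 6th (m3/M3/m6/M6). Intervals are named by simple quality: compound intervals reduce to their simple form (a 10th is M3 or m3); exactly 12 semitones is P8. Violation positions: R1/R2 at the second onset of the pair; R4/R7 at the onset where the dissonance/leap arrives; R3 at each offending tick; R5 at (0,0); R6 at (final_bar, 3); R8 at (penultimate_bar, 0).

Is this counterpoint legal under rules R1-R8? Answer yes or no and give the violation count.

bar 0: v0=E3 v1=E4 (P8)
bar 1: v0=D3 v1=A3 (P5)
bar 2: v0=F3 v1=A3 (M3)
bar 3: v0=E3 v1=C4 (m6)
bar 4: v0=G3 v1=B3 (M3)
bar 5: v0=A3 v1=C4 (m3)
bar 6: v0=C4 v1=A4 (M6)
bar 7: v0=D4 v1=A4 (P5)
bar 8: v0=C4 v1=A4 (M6)
bar 9: v0=D3 v1=B3 (M6)
bar 10: v0=E3 v1=E4 (P8)
  R2 @ bar1.0: E3/E4 P8 -> D3/A3 P5 similar
  R7 @ bar9.0: C4->D3 leap 10st
  R7 @ bar9.0: A4->B3 leap 10st
  R2 @ bar10.0: D3/B3 M6 -> E3/E4 P8 similar

No (4 violations)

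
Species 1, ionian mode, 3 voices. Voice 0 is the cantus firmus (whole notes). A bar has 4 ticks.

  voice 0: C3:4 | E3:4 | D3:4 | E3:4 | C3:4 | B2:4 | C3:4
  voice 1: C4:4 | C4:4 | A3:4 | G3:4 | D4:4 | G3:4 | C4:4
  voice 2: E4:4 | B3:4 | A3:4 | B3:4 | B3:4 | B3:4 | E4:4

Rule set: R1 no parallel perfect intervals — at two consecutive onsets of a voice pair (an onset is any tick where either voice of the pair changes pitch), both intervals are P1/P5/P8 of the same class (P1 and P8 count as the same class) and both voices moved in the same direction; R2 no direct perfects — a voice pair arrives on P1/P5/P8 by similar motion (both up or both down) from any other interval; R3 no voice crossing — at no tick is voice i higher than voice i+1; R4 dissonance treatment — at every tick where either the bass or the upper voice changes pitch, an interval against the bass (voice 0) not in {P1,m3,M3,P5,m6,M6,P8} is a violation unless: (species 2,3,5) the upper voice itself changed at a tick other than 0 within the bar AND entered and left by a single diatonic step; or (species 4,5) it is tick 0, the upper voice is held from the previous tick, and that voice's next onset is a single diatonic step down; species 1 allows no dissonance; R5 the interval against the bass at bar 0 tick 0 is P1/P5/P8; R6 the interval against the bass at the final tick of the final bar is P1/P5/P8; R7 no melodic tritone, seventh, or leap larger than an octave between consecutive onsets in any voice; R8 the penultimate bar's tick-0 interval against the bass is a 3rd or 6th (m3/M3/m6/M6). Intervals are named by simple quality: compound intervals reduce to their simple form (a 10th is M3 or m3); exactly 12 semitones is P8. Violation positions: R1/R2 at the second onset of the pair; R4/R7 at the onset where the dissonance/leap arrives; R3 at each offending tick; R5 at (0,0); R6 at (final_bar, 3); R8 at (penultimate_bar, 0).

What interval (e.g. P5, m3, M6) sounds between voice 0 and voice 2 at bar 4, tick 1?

voice 0=C3 voice 2=B3 -> M7

M7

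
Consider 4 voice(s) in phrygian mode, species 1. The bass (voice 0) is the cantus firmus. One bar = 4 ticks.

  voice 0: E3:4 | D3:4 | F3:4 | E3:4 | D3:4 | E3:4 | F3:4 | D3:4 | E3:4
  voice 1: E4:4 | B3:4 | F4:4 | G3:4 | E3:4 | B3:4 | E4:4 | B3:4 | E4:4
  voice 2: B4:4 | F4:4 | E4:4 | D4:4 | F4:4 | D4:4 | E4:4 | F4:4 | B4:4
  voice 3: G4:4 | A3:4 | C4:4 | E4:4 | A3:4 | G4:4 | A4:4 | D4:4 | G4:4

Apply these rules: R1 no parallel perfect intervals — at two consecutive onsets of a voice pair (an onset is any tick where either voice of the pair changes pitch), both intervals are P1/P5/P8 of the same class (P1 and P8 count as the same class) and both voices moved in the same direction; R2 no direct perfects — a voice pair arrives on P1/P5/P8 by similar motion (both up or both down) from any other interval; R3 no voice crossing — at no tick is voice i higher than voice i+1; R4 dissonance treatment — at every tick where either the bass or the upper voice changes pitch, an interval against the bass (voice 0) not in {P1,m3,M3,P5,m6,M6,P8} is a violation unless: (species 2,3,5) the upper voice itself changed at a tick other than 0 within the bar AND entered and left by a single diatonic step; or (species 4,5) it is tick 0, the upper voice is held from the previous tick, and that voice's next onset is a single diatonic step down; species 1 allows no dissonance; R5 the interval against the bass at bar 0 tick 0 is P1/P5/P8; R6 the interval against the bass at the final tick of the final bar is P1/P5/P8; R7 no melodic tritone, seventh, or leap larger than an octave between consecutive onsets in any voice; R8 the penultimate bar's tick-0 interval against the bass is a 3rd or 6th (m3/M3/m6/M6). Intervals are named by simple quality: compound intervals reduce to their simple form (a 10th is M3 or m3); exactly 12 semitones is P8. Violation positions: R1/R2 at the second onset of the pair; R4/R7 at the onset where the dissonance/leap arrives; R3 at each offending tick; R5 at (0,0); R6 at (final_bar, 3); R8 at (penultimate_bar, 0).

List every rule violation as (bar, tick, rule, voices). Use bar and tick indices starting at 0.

bar 0: v0=E3 v1=E4 v2=B4 v3=G4 downbeat m3
bar 1: v0=D3 v1=B3 v2=F4 v3=A3 downbeat P5
bar 2: v0=F3 v1=F4 v2=E4 v3=C4 downbeat P5
bar 3: v0=E3 v1=G3 v2=D4 v3=E4 downbeat P8
bar 4: v0=D3 v1=E3 v2=F4 v3=A3 downbeat P5
bar 5: v0=E3 v1=B3 v2=D4 v3=G4 downbeat m3
bar 6: v0=F3 v1=E4 v2=E4 v3=A4 downbeat M3
bar 7: v0=D3 v1=B3 v2=F4 v3=D4 downbeat P8
bar 8: v0=E3 v1=E4 v2=B4 v3=G4 downbeat m3
  -> R3 @ bar 0 tick 0 v(2, 3): B4 above G4
  -> R5 @ bar 0 tick 0 v(0, 3): opens on m3
  -> R3 @ bar 0 tick 1 v(2, 3): B4 above G4
  -> R3 @ bar 0 tick 2 v(2, 3): B4 above G4
  -> R3 @ bar 0 tick 3 v(2, 3): B4 above G4
  -> R2 @ bar 1 tick 0 v(0, 3): E3/G4 m3 -> D3/A3 P5 similar
  -> R3 @ bar 1 tick 0 v(2, 3): F4 above A3
  -> R7 @ bar 1 tick 0 v(2,): B4->F4 leap 6st
  -> R7 @ bar 1 tick 0 v(3,): G4->A3 leap 10st
  -> R3 @ bar 1 tick 1 v(2, 3): F4 above A3
  -> R3 @ bar 1 tick 2 v(2, 3): F4 above A3
  -> R3 @ bar 1 tick 3 v(2, 3): F4 above A3
  -> R1 @ bar 2 tick 0 v(0, 3): D3/A3 P5 -> F3/C4 P5 similar
  -> R2 @ bar 2 tick 0 v(0, 1): D3/B3 M6 -> F3/F4 P8 similar
  -> R3 @ bar 2 tick 0 v(1, 2): F4 above E4
  -> R3 @ bar 2 tick 0 v(2, 3): E4 above C4
  -> R4 @ bar 2 tick 0 v(0, 2): F3/E4 M7 untreated
  -> R7 @ bar 2 tick 0 v(1,): B3->F4 leap 6st
  -> R3 @ bar 2 tick 1 v(1, 2): F4 above E4
  -> R3 @ bar 2 tick 1 v(2, 3): E4 above C4
  -> R3 @ bar 2 tick 2 v(1, 2): F4 above E4
  -> R3 @ bar 2 tick 2 v(2, 3): E4 above C4
  -> R3 @ bar 2 tick 3 v(1, 2): F4 above E4
  -> R3 @ bar 2 tick 3 v(2, 3): E4 above C4
  -> R2 @ bar 3 tick 0 v(1, 2): F4/E4 m2 -> G3/D4 P5 similar
  -> R4 @ bar 3 tick 0 v(0, 2): E3/D4 m7 untreated
  -> R7 @ bar 3 tick 0 v(1,): F4->G3 leap 10st
  -> R2 @ bar 4 tick 0 v(0, 3): E3/E4 P8 -> D3/A3 P5 similar
  -> R3 @ bar 4 tick 0 v(2, 3): F4 above A3
  -> R4 @ bar 4 tick 0 v(0, 1): D3/E3 M2 untreated
  -> R3 @ bar 4 tick 1 v(2, 3): F4 above A3
  -> R3 @ bar 4 tick 2 v(2, 3): F4 above A3
  -> R3 @ bar 4 tick 3 v(2, 3): F4 above A3
  -> R2 @ bar 5 tick 0 v(0, 1): D3/E3 M2 -> E3/B3 P5 similar
  -> R4 @ bar 5 tick 0 v(0, 2): E3/D4 m7 untreated
  -> R7 @ bar 5 tick 0 v(3,): A3->G4 leap 10st
  -> R2 @ bar 6 tick 0 v(1, 2): B3/D4 m3 -> E4/E4 P1 similar
  -> R4 @ bar 6 tick 0 v(0, 1): F3/E4 M7 untreated
  -> R4 @ bar 6 tick 0 v(0, 2): F3/E4 M7 untreated
  -> R2 @ bar 7 tick 0 v(0, 3): F3/A4 M3 -> D3/D4 P8 similar
  -> R3 @ bar 7 tick 0 v(2, 3): F4 above D4
  -> R8 @ bar 7 tick 0 v(0, 3): penult P8 not 3rd/6th
  -> R3 @ bar 7 tick 1 v(2, 3): F4 above D4
  -> R3 @ bar 7 tick 2 v(2, 3): F4 above D4
  -> R3 @ bar 7 tick 3 v(2, 3): F4 above D4
  -> R2 @ bar 8 tick 0 v(0, 1): D3/B3 M6 -> E3/E4 P8 similar
  -> R2 @ bar 8 tick 0 v(0, 2): D3/F4 m3 -> E3/B4 P5 similar
  -> R2 @ bar 8 tick 0 v(1, 2): B3/F4 TT -> E4/B4 P5 similar
  -> R3 @ bar 8 tick 0 v(2, 3): B4 above G4
  -> R7 @ bar 8 tick 0 v(2,): F4->B4 leap 6st
  -> R3 @ bar 8 tick 1 v(2, 3): B4 above G4
  -> R3 @ bar 8 tick 2 v(2, 3): B4 above G4
  -> R3 @ bar 8 tick 3 v(2, 3): B4 above G4
  -> R6 @ bar 8 tick 3 v(0, 3): closes on m3

(0, 0, R3, (2, 3))
(0, 0, R5, (0, 3))
(0, 1, R3, (2, 3))
(0, 2, R3, (2, 3))
(0, 3, R3, (2, 3))
(1, 0, R2, (0, 3))
(1, 0, R3, (2, 3))
(1, 0, R7, (2,))
(1, 0, R7, (3,))
(1, 1, R3, (2, 3))
(1, 2, R3, (2, 3))
(1, 3, R3, (2, 3))
(2, 0, R1, (0, 3))
(2, 0, R2, (0, 1))
(2, 0, R3, (1, 2))
(2, 0, R3, (2, 3))
(2, 0, R4, (0, 2))
(2, 0, R7, (1,))
(2, 1, R3, (1, 2))
(2, 1, R3, (2, 3))
(2, 2, R3, (1, 2))
(2, 2, R3, (2, 3))
(2, 3, R3, (1, 2))
(2, 3, R3, (2, 3))
(3, 0, R2, (1, 2))
(3, 0, R4, (0, 2))
(3, 0, R7, (1,))
(4, 0, R2, (0, 3))
(4, 0, R3, (2, 3))
(4, 0, R4, (0, 1))
(4, 1, R3, (2, 3))
(4, 2, R3, (2, 3))
(4, 3, R3, (2, 3))
(5, 0, R2, (0, 1))
(5, 0, R4, (0, 2))
(5, 0, R7, (3,))
(6, 0, R2, (1, 2))
(6, 0, R4, (0, 1))
(6, 0, R4, (0, 2))
(7, 0, R2, (0, 3))
(7, 0, R3, (2, 3))
(7, 0, R8, (0, 3))
(7, 1, R3, (2, 3))
(7, 2, R3, (2, 3))
(7, 3, R3, (2, 3))
(8, 0, R2, (0, 1))
(8, 0, R2, (0, 2))
(8, 0, R2, (1, 2))
(8, 0, R3, (2, 3))
(8, 0, R7, (2,))
(8, 1, R3, (2, 3))
(8, 2, R3, (2, 3))
(8, 3, R3, (2, 3))
(8, 3, R6, (0, 3))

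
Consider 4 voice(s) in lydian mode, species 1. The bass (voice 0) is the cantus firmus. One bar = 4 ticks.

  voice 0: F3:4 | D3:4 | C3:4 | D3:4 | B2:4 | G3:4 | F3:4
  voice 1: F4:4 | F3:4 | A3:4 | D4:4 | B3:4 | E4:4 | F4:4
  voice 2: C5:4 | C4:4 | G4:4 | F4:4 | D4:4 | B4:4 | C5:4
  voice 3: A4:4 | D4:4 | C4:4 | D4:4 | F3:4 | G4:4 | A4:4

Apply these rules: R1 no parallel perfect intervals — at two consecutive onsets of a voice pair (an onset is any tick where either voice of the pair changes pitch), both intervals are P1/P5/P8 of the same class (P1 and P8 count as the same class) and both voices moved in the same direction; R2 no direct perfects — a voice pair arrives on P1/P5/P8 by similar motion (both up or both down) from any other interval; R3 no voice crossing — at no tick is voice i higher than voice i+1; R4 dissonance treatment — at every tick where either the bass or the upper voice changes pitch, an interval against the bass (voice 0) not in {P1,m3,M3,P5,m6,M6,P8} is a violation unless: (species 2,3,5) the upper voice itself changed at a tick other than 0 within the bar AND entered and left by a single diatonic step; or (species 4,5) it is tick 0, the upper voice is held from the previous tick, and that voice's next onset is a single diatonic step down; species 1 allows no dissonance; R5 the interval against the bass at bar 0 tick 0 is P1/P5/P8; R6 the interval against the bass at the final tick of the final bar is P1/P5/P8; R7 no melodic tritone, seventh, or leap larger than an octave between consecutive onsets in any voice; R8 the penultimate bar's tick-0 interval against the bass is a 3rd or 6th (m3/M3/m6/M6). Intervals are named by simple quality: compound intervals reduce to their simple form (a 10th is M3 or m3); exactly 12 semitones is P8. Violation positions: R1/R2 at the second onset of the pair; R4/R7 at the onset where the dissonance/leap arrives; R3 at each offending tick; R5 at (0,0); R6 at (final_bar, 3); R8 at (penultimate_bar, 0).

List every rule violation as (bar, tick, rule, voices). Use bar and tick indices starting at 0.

(0, 0, R3, (2, 3))
(0, 0, R5, (0, 3))
(0, 1, R3, (2, 3))
(0, 2, R3, (2, 3))
(0, 3, R3, (2, 3))
(1, 0, R1, (1, 2))
(1, 0, R2, (0, 3))
(1, 0, R4, (0, 2))
(2, 0, R1, (0, 3))
(2, 0, R3, (2, 3))
(2, 1, R3, (2, 3))
(2, 2, R3, (2, 3))
(2, 3, R3, (2, 3))
(3, 0, R1, (0, 3))
(3, 0, R2, (0, 1))
(3, 0, R2, (1, 3))
(3, 0, R3, (2, 3))
(3, 1, R3, (2, 3))
(3, 2, R3, (2, 3))
(3, 3, R3, (2, 3))
(4, 0, R1, (0, 1))
(4, 0, R3, (2, 3))
(4, 0, R4, (0, 3))
(4, 1, R3, (2, 3))
(4, 2, R3, (2, 3))
(4, 3, R3, (2, 3))
(5, 0, R2, (0, 3))
(5, 0, R2, (1, 2))
(5, 0, R3, (2, 3))
(5, 0, R7, (3,))
(5, 0, R8, (0, 3))
(5, 1, R3, (2, 3))
(5, 2, R3, (2, 3))
(5, 3, R3, (2, 3))
(6, 0, R1, (1, 2))
(6, 0, R3, (2, 3))
(6, 1, R3, (2, 3))
(6, 2, R3, (2, 3))
(6, 3, R3, (2, 3))
(6, 3, R6, (0, 3))

bar 0: v0=F3 v1=F4 v2=C5 v3=A4 downbeat M3
bar 1: v0=D3 v1=F3 v2=C4 v3=D4 downbeat P8
bar 2: v0=C3 v1=A3 v2=G4 v3=C4 downbeat P8
bar 3: v0=D3 v1=D4 v2=F4 v3=D4 downbeat P8
bar 4: v0=B2 v1=B3 v2=D4 v3=F3 downbeat TT
bar 5: v0=G3 v1=E4 v2=B4 v3=G4 downbeat P8
bar 6: v0=F3 v1=F4 v2=C5 v3=A4 downbeat M3
  -> R3 @ bar 0 tick 0 v(2, 3): C5 above A4
  -> R5 @ bar 0 tick 0 v(0, 3): opens on M3
  -> R3 @ bar 0 tick 1 v(2, 3): C5 above A4
  -> R3 @ bar 0 tick 2 v(2, 3): C5 above A4
  -> R3 @ bar 0 tick 3 v(2, 3): C5 above A4
  -> R1 @ bar 1 tick 0 v(1, 2): F4/C5 P5 -> F3/C4 P5 similar
  -> R2 @ bar 1 tick 0 v(0, 3): F3/A4 M3 -> D3/D4 P8 similar
  -> R4 @ bar 1 tick 0 v(0, 2): D3/C4 m7 untreated
  -> R1 @ bar 2 tick 0 v(0, 3): D3/D4 P8 -> C3/C4 P8 similar
  -> R3 @ bar 2 tick 0 v(2, 3): G4 above C4
  -> R3 @ bar 2 tick 1 v(2, 3): G4 above C4
  -> R3 @ bar 2 tick 2 v(2, 3): G4 above C4
  -> R3 @ bar 2 tick 3 v(2, 3): G4 above C4
  -> R1 @ bar 3 tick 0 v(0, 3): C3/C4 P8 -> D3/D4 P8 similar
  -> R2 @ bar 3 tick 0 v(0, 1): C3/A3 M6 -> D3/D4 P8 similar
  -> R2 @ bar 3 tick 0 v(1, 3): A3/C4 m3 -> D4/D4 P1 similar
  -> R3 @ bar 3 tick 0 v(2, 3): F4 above D4
  -> R3 @ bar 3 tick 1 v(2, 3): F4 above D4
  -> R3 @ bar 3 tick 2 v(2, 3): F4 above D4
  -> R3 @ bar 3 tick 3 v(2, 3): F4 above D4
  -> R1 @ bar 4 tick 0 v(0, 1): D3/D4 P8 -> B2/B3 P8 similar
  -> R3 @ bar 4 tick 0 v(2, 3): D4 above F3
  -> R4 @ bar 4 tick 0 v(0, 3): B2/F3 TT untreated
  -> R3 @ bar 4 tick 1 v(2, 3): D4 above F3
  -> R3 @ bar 4 tick 2 v(2, 3): D4 above F3
  -> R3 @ bar 4 tick 3 v(2, 3): D4 above F3
  -> R2 @ bar 5 tick 0 v(0, 3): B2/F3 TT -> G3/G4 P8 similar
  -> R2 @ bar 5 tick 0 v(1, 2): B3/D4 m3 -> E4/B4 P5 similar
  -> R3 @ bar 5 tick 0 v(2, 3): B4 above G4
  -> R7 @ bar 5 tick 0 v(3,): F3->G4 leap 14st
  -> R8 @ bar 5 tick 0 v(0, 3): penult P8 not 3rd/6th
  -> R3 @ bar 5 tick 1 v(2, 3): B4 above G4
  -> R3 @ bar 5 tick 2 v(2, 3): B4 above G4
  -> R3 @ bar 5 tick 3 v(2, 3): B4 above G4
  -> R1 @ bar 6 tick 0 v(1, 2): E4/B4 P5 -> F4/C5 P5 similar
  -> R3 @ bar 6 tick 0 v(2, 3): C5 above A4
  -> R3 @ bar 6 tick 1 v(2, 3): C5 above A4
  -> R3 @ bar 6 tick 2 v(2, 3): C5 above A4
  -> R3 @ bar 6 tick 3 v(2, 3): C5 above A4
  -> R6 @ bar 6 tick 3 v(0, 3): closes on M3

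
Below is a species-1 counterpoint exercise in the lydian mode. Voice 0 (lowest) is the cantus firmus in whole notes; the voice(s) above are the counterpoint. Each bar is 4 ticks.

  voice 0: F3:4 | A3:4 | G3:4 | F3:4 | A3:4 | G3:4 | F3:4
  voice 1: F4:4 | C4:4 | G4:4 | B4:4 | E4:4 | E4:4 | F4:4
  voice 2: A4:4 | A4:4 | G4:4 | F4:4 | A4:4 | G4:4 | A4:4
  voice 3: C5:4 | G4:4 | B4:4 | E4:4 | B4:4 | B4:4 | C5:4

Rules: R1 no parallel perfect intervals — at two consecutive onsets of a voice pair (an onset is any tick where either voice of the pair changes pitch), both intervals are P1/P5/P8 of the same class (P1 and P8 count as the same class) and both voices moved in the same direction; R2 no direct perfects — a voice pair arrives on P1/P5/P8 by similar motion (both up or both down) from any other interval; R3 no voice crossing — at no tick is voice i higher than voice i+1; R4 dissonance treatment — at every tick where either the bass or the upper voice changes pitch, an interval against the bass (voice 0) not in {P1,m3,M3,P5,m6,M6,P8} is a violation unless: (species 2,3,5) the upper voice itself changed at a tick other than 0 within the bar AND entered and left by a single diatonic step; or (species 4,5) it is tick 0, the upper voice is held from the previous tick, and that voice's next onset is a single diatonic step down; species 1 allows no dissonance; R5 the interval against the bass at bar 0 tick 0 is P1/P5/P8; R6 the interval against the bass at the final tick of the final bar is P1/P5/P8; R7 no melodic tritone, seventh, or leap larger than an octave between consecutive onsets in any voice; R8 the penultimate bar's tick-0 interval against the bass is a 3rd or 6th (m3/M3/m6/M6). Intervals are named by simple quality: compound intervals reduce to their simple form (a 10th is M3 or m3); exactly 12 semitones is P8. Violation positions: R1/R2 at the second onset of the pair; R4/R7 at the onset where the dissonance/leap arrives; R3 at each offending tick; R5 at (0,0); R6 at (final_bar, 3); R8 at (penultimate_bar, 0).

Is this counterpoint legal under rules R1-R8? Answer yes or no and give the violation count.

No (25 violations)

bar 0: v0=F3 v1=F4 v2=A4 v3=C5 (P5)
bar 1: v0=A3 v1=C4 v2=A4 v3=G4 (m7)
bar 2: v0=G3 v1=G4 v2=G4 v3=B4 (M3)
bar 3: v0=F3 v1=B4 v2=F4 v3=E4 (M7)
bar 4: v0=A3 v1=E4 v2=A4 v3=B4 (M2)
bar 5: v0=G3 v1=E4 v2=G4 v3=B4 (M3)
bar 6: v0=F3 v1=F4 v2=A4 v3=C5 (P5)
  R5 @ bar0.0: opens on M3
  R1 @ bar1.0: F4/C5 P5 -> C4/G4 P5 similar
  R3 @ bar1.0: A4 above G4
  R4 @ bar1.0: A3/G4 m7 untreated
  R3 @ bar1.1: A4 above G4
  R3 @ bar1.2: A4 above G4
  R3 @ bar1.3: A4 above G4
  R1 @ bar2.0: A3/A4 P8 -> G3/G4 P8 similar
  R1 @ bar3.0: G3/G4 P8 -> F3/F4 P8 similar
  R3 @ bar3.0: B4 above F4
  R3 @ bar3.0: F4 above E4
  R4 @ bar3.0: F3/B4 TT untreated
  R4 @ bar3.0: F3/E4 M7 untreated
  R3 @ bar3.1: B4 above F4
  R3 @ bar3.1: F4 above E4
  R3 @ bar3.2: B4 above F4
  R3 @ bar3.2: F4 above E4
  R3 @ bar3.3: B4 above F4
  R3 @ bar3.3: F4 above E4
  R1 @ bar4.0: F3/F4 P8 -> A3/A4 P8 similar
  R4 @ bar4.0: A3/B4 M2 untreated
  R1 @ bar5.0: A3/A4 P8 -> G3/G4 P8 similar
  R8 @ bar5.0: penult P8 not 3rd/6th
  R1 @ bar6.0: E4/B4 P5 -> F4/C5 P5 similar
  R6 @ bar6.3: closes on M3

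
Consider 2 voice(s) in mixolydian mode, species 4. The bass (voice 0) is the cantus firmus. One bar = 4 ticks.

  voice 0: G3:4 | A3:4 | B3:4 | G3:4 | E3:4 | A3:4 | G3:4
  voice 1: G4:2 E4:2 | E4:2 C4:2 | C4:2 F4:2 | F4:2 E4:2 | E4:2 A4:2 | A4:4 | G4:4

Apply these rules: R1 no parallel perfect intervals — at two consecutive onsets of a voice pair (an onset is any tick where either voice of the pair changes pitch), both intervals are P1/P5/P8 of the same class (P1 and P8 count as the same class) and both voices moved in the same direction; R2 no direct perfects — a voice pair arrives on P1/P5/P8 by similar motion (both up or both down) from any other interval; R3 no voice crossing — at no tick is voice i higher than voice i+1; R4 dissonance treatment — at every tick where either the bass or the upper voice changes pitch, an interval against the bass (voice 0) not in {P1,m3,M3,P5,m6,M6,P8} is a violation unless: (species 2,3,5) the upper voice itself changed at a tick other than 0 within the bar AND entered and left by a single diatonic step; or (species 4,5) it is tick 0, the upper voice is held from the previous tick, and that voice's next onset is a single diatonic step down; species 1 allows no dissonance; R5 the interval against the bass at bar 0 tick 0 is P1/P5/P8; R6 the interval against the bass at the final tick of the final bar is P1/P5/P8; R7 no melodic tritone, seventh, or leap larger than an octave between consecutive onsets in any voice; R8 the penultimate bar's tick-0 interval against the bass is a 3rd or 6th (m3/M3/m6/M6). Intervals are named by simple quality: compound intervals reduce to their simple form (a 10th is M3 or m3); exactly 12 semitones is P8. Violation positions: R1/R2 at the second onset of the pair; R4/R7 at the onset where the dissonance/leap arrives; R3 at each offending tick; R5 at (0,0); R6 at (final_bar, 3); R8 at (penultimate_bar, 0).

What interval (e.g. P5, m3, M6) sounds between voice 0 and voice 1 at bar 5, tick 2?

P8

voice 0=A3 voice 1=A4 -> P8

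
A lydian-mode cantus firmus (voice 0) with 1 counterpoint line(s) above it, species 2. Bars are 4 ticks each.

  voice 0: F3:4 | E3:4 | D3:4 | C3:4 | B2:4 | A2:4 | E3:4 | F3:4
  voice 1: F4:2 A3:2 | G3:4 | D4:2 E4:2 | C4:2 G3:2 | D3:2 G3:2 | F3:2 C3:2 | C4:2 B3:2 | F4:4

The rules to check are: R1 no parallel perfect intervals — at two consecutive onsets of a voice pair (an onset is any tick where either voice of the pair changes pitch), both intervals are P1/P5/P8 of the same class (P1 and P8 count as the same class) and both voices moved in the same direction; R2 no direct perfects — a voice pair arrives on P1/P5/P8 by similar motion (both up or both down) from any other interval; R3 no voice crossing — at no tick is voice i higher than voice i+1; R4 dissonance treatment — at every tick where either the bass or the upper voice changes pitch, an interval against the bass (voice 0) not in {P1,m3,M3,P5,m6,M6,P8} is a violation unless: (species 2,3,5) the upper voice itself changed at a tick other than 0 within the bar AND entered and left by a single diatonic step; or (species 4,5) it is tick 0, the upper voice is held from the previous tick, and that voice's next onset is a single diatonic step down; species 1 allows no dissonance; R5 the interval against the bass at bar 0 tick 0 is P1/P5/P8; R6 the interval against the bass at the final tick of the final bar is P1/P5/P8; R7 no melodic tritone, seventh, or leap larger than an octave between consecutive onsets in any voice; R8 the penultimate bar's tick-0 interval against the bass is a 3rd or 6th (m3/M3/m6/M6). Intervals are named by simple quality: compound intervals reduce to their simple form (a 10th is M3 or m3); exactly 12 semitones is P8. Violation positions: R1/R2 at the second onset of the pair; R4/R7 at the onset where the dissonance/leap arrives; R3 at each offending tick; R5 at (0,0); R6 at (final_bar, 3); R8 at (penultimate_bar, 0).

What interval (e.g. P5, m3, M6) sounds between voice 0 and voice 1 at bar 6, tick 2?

P5

voice 0=E3 voice 1=B3 -> P5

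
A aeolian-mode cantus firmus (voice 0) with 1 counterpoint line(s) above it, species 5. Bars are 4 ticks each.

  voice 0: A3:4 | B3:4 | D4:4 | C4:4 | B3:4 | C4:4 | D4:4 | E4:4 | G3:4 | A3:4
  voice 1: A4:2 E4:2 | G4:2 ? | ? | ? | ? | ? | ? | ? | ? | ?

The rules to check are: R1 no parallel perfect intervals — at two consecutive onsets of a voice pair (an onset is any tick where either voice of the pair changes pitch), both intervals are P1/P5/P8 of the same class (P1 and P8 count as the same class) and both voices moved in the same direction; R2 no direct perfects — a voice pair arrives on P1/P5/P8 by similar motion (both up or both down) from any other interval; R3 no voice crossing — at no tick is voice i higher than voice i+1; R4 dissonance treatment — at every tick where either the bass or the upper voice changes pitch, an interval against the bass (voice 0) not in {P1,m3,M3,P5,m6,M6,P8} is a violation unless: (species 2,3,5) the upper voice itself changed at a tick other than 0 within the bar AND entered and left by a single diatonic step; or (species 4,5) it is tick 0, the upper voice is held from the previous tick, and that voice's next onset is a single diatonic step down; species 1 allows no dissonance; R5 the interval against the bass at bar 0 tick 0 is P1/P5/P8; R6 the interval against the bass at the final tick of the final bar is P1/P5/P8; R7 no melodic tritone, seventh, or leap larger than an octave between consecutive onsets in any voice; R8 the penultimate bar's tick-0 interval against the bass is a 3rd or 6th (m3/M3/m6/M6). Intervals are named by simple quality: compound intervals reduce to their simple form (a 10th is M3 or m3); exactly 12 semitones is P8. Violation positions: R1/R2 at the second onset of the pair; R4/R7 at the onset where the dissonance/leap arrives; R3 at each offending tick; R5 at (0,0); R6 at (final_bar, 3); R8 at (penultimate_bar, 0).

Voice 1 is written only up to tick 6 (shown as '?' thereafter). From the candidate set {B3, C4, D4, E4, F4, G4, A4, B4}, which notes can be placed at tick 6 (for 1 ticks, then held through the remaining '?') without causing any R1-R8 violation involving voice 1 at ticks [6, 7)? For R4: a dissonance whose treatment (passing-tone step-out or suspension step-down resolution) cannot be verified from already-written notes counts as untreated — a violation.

B3: legal
C4: violates R4
D4: legal
E4: violates R4
F4: violates R4
G4: legal
A4: violates R4
B4: legal

{B3, B4, D4, G4}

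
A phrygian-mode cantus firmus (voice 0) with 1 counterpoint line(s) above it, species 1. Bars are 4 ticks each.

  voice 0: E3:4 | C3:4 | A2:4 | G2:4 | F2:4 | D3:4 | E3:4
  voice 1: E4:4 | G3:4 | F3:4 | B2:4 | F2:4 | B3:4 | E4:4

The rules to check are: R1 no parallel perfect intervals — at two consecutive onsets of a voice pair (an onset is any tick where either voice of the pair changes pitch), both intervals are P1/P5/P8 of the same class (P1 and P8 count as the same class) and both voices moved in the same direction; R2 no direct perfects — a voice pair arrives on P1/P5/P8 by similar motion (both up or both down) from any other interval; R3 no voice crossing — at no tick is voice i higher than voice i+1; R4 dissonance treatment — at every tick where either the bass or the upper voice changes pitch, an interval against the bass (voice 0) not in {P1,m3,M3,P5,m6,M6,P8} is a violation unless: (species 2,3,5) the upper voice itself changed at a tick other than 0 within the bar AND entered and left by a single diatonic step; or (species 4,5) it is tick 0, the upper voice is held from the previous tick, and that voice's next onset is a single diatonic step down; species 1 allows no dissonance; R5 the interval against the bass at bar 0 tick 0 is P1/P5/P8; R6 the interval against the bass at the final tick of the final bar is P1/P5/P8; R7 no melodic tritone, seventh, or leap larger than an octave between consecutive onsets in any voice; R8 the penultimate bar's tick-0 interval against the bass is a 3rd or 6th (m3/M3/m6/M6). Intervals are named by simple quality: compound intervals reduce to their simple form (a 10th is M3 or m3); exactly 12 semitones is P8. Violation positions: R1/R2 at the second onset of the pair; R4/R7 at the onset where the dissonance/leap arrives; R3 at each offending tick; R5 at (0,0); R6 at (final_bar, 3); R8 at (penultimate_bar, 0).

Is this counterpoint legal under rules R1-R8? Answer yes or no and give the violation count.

bar 0: v0=E3 v1=E4 (P8)
bar 1: v0=C3 v1=G3 (P5)
bar 2: v0=A2 v1=F3 (m6)
bar 3: v0=G2 v1=B2 (M3)
bar 4: v0=F2 v1=F2 (P1)
bar 5: v0=D3 v1=B3 (M6)
bar 6: v0=E3 v1=E4 (P8)
  R2 @ bar1.0: E3/E4 P8 -> C3/G3 P5 similar
  R7 @ bar3.0: F3->B2 leap 6st
  R2 @ bar4.0: G2/B2 M3 -> F2/F2 P1 similar
  R7 @ bar4.0: B2->F2 leap 6st
  R7 @ bar5.0: F2->B3 leap 18st
  R2 @ bar6.0: D3/B3 M6 -> E3/E4 P8 similar

No (6 violations)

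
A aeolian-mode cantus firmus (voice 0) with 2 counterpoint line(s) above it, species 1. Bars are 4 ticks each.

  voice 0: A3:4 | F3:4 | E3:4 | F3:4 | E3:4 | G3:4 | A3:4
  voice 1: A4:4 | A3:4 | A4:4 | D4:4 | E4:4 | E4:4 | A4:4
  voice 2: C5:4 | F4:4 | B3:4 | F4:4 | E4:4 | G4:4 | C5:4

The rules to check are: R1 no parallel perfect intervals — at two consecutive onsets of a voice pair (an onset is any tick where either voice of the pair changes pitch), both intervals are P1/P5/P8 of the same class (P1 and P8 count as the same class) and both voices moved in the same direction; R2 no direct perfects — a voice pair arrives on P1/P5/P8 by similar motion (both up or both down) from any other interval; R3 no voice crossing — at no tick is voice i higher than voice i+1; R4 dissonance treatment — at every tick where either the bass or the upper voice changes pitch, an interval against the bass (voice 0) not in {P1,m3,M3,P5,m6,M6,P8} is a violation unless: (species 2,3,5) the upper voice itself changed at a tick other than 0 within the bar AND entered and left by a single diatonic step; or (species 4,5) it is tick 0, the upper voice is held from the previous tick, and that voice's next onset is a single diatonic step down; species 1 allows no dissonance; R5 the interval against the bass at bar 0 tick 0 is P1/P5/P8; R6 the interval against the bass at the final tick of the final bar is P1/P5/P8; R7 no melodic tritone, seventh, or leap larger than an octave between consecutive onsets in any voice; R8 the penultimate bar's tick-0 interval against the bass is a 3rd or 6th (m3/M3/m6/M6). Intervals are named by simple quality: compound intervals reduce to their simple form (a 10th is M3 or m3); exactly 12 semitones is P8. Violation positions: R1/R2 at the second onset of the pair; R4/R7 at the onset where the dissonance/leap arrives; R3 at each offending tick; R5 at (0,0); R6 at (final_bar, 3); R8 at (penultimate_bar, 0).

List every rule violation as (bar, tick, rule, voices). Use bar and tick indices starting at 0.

(0, 0, R5, (0, 2))
(1, 0, R2, (0, 2))
(2, 0, R2, (0, 2))
(2, 0, R3, (1, 2))
(2, 0, R4, (0, 1))
(2, 0, R7, (2,))
(2, 1, R3, (1, 2))
(2, 2, R3, (1, 2))
(2, 3, R3, (1, 2))
(3, 0, R2, (0, 2))
(3, 0, R7, (2,))
(4, 0, R1, (0, 2))
(5, 0, R1, (0, 2))
(5, 0, R8, (0, 2))
(6, 0, R2, (0, 1))
(6, 3, R6, (0, 2))

bar 0: v0=A3 v1=A4 v2=C5 downbeat m3
bar 1: v0=F3 v1=A3 v2=F4 downbeat P8
bar 2: v0=E3 v1=A4 v2=B3 downbeat P5
bar 3: v0=F3 v1=D4 v2=F4 downbeat P8
bar 4: v0=E3 v1=E4 v2=E4 downbeat P8
bar 5: v0=G3 v1=E4 v2=G4 downbeat P8
bar 6: v0=A3 v1=A4 v2=C5 downbeat m3
  -> R5 @ bar 0 tick 0 v(0, 2): opens on m3
  -> R2 @ bar 1 tick 0 v(0, 2): A3/C5 m3 -> F3/F4 P8 similar
  -> R2 @ bar 2 tick 0 v(0, 2): F3/F4 P8 -> E3/B3 P5 similar
  -> R3 @ bar 2 tick 0 v(1, 2): A4 above B3
  -> R4 @ bar 2 tick 0 v(0, 1): E3/A4 P4 untreated
  -> R7 @ bar 2 tick 0 v(2,): F4->B3 leap 6st
  -> R3 @ bar 2 tick 1 v(1, 2): A4 above B3
  -> R3 @ bar 2 tick 2 v(1, 2): A4 above B3
  -> R3 @ bar 2 tick 3 v(1, 2): A4 above B3
  -> R2 @ bar 3 tick 0 v(0, 2): E3/B3 P5 -> F3/F4 P8 similar
  -> R7 @ bar 3 tick 0 v(2,): B3->F4 leap 6st
  -> R1 @ bar 4 tick 0 v(0, 2): F3/F4 P8 -> E3/E4 P8 similar
  -> R1 @ bar 5 tick 0 v(0, 2): E3/E4 P8 -> G3/G4 P8 similar
  -> R8 @ bar 5 tick 0 v(0, 2): penult P8 not 3rd/6th
  -> R2 @ bar 6 tick 0 v(0, 1): G3/E4 M6 -> A3/A4 P8 similar
  -> R6 @ bar 6 tick 3 v(0, 2): closes on m3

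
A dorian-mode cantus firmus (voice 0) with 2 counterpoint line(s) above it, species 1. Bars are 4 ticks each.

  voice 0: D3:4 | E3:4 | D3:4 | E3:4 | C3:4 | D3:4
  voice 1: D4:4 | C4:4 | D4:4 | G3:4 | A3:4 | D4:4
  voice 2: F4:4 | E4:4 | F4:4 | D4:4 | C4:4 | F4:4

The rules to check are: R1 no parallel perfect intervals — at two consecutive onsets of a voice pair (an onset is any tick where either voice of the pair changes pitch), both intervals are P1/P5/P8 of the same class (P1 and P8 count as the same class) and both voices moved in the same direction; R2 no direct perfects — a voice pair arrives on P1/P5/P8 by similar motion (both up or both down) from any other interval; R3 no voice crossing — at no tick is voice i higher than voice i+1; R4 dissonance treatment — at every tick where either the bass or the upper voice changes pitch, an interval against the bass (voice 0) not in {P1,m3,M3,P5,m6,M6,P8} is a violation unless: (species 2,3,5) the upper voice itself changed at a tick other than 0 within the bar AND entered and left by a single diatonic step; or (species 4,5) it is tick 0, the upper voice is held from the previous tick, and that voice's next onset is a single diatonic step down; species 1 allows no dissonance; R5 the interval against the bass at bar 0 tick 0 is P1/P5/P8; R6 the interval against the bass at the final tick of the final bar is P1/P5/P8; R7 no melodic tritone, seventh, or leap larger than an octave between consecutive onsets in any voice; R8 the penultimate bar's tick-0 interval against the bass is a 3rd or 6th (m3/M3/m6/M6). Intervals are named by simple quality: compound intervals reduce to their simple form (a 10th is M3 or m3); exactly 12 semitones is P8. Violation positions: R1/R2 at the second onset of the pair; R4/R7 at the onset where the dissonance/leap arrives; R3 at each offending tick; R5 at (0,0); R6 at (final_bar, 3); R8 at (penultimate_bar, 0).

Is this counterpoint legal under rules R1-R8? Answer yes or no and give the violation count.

bar 0: v0=D3 v1=D4 v2=F4 (m3)
bar 1: v0=E3 v1=C4 v2=E4 (P8)
bar 2: v0=D3 v1=D4 v2=F4 (m3)
bar 3: v0=E3 v1=G3 v2=D4 (m7)
bar 4: v0=C3 v1=A3 v2=C4 (P8)
bar 5: v0=D3 v1=D4 v2=F4 (m3)
  R5 @ bar0.0: opens on m3
  R2 @ bar3.0: D4/F4 m3 -> G3/D4 P5 similar
  R4 @ bar3.0: E3/D4 m7 untreated
  R2 @ bar4.0: E3/D4 m7 -> C3/C4 P8 similar
  R8 @ bar4.0: penult P8 not 3rd/6th
  R2 @ bar5.0: C3/A3 M6 -> D3/D4 P8 similar
  R6 @ bar5.3: closes on m3

No (7 violations)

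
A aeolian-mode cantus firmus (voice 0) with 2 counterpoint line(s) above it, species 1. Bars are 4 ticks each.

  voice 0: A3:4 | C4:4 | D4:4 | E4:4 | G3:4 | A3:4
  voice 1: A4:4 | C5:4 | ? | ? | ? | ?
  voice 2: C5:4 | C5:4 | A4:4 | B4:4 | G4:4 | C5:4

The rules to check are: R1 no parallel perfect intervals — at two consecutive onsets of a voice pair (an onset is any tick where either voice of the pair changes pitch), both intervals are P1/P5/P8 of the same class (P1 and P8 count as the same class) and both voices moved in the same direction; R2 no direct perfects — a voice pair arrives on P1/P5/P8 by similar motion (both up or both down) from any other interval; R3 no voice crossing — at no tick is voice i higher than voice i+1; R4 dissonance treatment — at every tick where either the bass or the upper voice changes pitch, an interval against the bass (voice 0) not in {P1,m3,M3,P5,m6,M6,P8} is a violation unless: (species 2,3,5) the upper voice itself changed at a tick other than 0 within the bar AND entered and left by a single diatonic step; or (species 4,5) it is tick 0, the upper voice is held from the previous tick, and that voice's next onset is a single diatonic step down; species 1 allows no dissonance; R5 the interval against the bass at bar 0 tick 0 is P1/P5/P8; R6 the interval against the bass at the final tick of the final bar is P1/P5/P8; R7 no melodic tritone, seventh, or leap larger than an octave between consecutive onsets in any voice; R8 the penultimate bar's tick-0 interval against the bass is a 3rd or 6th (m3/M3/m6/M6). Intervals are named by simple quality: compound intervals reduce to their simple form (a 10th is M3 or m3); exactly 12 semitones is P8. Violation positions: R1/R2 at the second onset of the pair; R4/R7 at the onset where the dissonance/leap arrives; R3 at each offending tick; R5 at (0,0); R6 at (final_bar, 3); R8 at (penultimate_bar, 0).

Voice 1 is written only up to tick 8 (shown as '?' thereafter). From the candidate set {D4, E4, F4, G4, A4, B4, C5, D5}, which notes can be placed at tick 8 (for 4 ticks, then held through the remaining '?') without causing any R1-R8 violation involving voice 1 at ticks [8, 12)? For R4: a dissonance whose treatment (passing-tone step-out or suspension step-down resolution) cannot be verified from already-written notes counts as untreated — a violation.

D4: violates R2,R7
E4: violates R4
F4: legal
G4: violates R4
A4: violates R1
B4: violates R3
C5: violates R3,R4
D5: violates R1,R3

{F4}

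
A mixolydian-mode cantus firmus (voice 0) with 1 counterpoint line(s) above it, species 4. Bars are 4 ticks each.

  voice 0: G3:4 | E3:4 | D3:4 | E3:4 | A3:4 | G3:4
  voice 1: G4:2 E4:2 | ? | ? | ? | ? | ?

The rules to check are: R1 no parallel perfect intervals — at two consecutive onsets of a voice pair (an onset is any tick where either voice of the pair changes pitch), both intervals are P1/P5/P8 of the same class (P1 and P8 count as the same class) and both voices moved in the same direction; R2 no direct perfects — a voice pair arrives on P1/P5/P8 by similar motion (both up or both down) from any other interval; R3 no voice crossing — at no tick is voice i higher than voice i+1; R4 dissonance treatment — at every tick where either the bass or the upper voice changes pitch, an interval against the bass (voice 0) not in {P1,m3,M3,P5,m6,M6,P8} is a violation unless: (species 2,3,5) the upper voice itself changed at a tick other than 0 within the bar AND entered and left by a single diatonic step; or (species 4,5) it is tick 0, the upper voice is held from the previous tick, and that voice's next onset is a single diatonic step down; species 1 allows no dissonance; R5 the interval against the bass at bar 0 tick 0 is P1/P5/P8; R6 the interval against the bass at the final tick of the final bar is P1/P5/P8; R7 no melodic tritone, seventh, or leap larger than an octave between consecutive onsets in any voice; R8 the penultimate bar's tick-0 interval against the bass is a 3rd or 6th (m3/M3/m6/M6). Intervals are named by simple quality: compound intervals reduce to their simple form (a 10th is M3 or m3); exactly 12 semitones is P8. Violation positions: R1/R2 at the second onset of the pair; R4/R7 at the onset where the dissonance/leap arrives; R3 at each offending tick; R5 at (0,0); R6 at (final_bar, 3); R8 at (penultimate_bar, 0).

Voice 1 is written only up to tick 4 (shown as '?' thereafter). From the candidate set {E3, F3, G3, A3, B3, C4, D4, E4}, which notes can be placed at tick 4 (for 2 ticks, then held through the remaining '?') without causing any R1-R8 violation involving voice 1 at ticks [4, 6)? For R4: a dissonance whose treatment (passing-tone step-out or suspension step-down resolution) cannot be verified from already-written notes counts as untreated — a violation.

E3: violates R2
F3: violates R4,R7
G3: legal
A3: violates R4
B3: violates R2
C4: legal
D4: violates R4
E4: legal

{C4, E4, G3}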